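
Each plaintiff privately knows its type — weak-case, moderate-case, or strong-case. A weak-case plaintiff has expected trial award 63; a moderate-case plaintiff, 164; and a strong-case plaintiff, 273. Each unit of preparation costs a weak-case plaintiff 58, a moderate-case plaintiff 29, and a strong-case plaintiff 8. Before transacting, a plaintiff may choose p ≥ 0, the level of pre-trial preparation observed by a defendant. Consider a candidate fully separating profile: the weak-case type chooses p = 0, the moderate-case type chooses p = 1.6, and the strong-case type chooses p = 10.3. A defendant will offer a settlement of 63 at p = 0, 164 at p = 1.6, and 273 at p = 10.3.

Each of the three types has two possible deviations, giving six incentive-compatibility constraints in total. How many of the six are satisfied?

5

Weak-case (own payoff 63): to p=1.6 gives 164 − 58×1.6 = 71.2 → profitable ✗; to p=10.3 gives 273 − 58×10.3 = -324.4 → no gain ✓.
Strong-case (own payoff 273 − 8×10.3 = 190.6): to p=0 gives 63 → no gain ✓; to p=1.6 gives 164 − 8×1.6 = 151.2 → no gain ✓.
Moderate-case (own payoff 164 − 29×1.6 = 117.6): to p=0 gives 63 → no gain ✓; to p=10.3 gives 273 − 29×10.3 = -25.7 → no gain ✓.
5 of the 6 constraints hold; not an equilibrium.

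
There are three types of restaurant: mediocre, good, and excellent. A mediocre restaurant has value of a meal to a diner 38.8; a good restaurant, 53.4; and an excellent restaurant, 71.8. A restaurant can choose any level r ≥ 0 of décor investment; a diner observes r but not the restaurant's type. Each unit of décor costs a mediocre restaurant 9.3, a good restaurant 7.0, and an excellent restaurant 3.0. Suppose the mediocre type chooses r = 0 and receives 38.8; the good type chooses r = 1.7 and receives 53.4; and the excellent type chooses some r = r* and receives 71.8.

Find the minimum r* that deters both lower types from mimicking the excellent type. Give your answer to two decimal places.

4.33

Mediocre type (on-path payoff 38.8) won't mimic when 38.8 ≥ 71.8 − 9.3·r*, i.e. r* ≥ 3.55.
Good type (on-path payoff 53.4 − 7.0×1.7 = 41.5) won't mimic when 41.5 ≥ 71.8 − 7.0·r*, i.e. r* ≥ 4.33.
Both must hold, so r* = max(3.55, 4.33) = 4.33. The good type's constraint binds.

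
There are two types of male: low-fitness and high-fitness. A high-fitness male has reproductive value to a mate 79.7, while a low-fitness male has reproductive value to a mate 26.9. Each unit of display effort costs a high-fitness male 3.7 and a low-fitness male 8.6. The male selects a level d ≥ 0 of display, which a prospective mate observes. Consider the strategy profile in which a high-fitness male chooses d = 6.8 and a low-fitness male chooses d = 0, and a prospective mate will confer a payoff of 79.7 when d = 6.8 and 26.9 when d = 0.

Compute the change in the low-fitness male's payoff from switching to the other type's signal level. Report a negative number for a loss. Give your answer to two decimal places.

-5.68

Playing d = 0 the low-fitness male receives 26.9.
Deviating to d = 6.8 brings payment 79.7 at cost 8.6 × 6.8 = 58.48, netting 21.22.
Gain from deviating: 21.22 − 26.9 = -5.68.
The gain is negative, so the low-fitness type's incentive-compatibility constraint is satisfied.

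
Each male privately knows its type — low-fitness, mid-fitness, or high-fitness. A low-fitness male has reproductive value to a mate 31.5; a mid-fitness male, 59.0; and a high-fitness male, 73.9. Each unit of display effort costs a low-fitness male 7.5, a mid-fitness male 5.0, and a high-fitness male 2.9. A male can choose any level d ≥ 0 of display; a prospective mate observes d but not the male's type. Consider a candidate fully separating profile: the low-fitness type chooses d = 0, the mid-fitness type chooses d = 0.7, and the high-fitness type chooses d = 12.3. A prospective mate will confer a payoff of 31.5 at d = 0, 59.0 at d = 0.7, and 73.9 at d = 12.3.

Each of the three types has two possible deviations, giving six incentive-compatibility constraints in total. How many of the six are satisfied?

Mid-fitness (own payoff 59.0 − 5.0×0.7 = 55.5): to d=0 gives 31.5 → no gain ✓; to d=12.3 gives 73.9 − 5.0×12.3 = 12.4 → no gain ✓.
High-fitness (own payoff 73.9 − 2.9×12.3 = 38.23): to d=0 gives 31.5 → no gain ✓; to d=0.7 gives 59.0 − 2.9×0.7 = 56.97 → profitable ✗.
Low-fitness (own payoff 31.5): to d=0.7 gives 59.0 − 7.5×0.7 = 53.75 → profitable ✗; to d=12.3 gives 73.9 − 7.5×12.3 = -18.35 → no gain ✓.
4 of the 6 constraints hold; not an equilibrium.

4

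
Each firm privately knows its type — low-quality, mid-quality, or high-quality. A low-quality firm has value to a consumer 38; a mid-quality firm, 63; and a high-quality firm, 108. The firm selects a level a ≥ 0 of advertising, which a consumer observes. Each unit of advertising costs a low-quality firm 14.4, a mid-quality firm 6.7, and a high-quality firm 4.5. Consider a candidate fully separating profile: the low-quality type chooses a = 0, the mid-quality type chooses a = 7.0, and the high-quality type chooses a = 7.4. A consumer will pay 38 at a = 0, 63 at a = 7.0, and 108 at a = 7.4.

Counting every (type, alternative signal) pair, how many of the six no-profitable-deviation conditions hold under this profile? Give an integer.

4

Low-quality (own payoff 38): to a=7.0 gives 63 − 14.4×7.0 = -37.8 → no gain ✓; to a=7.4 gives 108 − 14.4×7.4 = 1.44 → no gain ✓.
Mid-quality (own payoff 63 − 6.7×7.0 = 16.1): to a=0 gives 38 → profitable ✗; to a=7.4 gives 108 − 6.7×7.4 = 58.42 → profitable ✗.
High-quality (own payoff 108 − 4.5×7.4 = 74.7): to a=0 gives 38 → no gain ✓; to a=7.0 gives 63 − 4.5×7.0 = 31.5 → no gain ✓.
4 of the 6 constraints hold; not an equilibrium.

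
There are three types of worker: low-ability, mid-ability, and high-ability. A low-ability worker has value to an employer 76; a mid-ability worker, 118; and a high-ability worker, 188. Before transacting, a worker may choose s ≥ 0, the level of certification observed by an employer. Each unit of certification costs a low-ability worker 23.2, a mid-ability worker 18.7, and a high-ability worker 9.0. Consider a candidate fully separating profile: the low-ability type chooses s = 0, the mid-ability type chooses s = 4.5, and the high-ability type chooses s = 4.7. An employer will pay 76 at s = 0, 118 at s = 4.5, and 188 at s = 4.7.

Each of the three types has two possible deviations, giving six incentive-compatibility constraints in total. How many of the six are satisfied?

3

Mid-ability (own payoff 118 − 18.7×4.5 = 33.85): to s=0 gives 76 → profitable ✗; to s=4.7 gives 188 − 18.7×4.7 = 100.11 → profitable ✗.
High-ability (own payoff 188 − 9.0×4.7 = 145.7): to s=0 gives 76 → no gain ✓; to s=4.5 gives 118 − 9.0×4.5 = 77.5 → no gain ✓.
Low-ability (own payoff 76): to s=4.5 gives 118 − 23.2×4.5 = 13.6 → no gain ✓; to s=4.7 gives 188 − 23.2×4.7 = 78.96 → profitable ✗.
3 of the 6 constraints hold; not an equilibrium.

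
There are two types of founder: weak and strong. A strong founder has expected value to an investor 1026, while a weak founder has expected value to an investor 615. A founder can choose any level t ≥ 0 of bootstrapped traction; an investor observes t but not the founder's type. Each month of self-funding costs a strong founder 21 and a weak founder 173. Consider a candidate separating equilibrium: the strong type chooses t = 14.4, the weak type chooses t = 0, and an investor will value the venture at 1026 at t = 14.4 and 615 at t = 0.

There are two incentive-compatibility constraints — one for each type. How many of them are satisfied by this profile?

Strong type: signal → 1026 − 21 × 14.4 = 723.6; deviate to 0 → 615. IC holds (723.6 ≥ 615).
Weak type: stay at 0 → 615; mimic → 1026 − 173 × 14.4 = -1465.2. IC holds (615 ≥ -1465.2).
2 of 2 constraints hold, so this is a separating equilibrium.

2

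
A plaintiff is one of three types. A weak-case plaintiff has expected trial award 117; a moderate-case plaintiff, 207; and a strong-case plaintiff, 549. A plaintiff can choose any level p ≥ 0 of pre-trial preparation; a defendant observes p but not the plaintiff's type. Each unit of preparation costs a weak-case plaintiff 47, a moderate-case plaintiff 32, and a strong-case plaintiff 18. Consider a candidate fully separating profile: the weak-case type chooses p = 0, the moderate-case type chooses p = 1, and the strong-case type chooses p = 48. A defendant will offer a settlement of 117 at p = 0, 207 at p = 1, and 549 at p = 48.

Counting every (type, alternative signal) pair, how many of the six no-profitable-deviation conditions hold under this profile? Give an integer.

Strong-case (own payoff 549 − 18×48 = -315): to p=0 gives 117 → profitable ✗; to p=1 gives 207 − 18×1 = 189 → profitable ✗.
Moderate-case (own payoff 207 − 32×1 = 175): to p=0 gives 117 → no gain ✓; to p=48 gives 549 − 32×48 = -987 → no gain ✓.
Weak-case (own payoff 117): to p=1 gives 207 − 47×1 = 160 → profitable ✗; to p=48 gives 549 − 47×48 = -1707 → no gain ✓.
3 of the 6 constraints hold; not an equilibrium.

3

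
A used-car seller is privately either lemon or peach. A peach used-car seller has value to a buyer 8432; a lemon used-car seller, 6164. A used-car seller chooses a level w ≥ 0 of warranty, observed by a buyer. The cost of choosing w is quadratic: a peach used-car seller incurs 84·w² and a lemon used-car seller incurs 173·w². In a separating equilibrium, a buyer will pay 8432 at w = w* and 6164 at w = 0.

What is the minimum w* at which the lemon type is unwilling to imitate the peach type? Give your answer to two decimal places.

The lemon type at w = 0 receives 6164; imitating at w* yields 8432 − 173·w*².
Indifference: 6164 = 8432 − 173·w*², so w*² = (8432 − 6164) / 173 ≈ 13.1098.
w* = √13.1098 ≈ 3.62.

3.62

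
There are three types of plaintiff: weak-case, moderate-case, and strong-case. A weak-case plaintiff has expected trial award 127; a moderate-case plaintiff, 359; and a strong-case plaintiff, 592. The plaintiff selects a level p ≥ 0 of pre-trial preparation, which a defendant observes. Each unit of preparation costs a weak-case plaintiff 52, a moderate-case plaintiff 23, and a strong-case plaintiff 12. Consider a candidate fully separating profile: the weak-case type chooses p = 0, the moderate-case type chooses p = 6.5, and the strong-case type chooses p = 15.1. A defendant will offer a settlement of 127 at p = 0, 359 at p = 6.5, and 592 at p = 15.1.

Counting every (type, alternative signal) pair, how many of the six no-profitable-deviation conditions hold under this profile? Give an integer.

Strong-case (own payoff 592 − 12×15.1 = 410.8): to p=0 gives 127 → no gain ✓; to p=6.5 gives 359 − 12×6.5 = 281 → no gain ✓.
Moderate-case (own payoff 359 − 23×6.5 = 209.5): to p=0 gives 127 → no gain ✓; to p=15.1 gives 592 − 23×15.1 = 244.7 → profitable ✗.
Weak-case (own payoff 127): to p=6.5 gives 359 − 52×6.5 = 21 → no gain ✓; to p=15.1 gives 592 − 52×15.1 = -193.2 → no gain ✓.
5 of the 6 constraints hold; not an equilibrium.

5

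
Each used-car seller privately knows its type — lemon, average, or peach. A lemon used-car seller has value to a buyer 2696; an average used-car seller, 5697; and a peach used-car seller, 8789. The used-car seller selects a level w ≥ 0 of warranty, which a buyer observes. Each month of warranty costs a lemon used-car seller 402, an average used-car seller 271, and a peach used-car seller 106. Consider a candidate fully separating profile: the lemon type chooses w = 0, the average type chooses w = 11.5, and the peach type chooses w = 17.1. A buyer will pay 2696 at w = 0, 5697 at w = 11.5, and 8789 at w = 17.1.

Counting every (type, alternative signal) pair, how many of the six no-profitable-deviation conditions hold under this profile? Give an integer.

Peach (own payoff 8789 − 106×17.1 = 6976.4): to w=0 gives 2696 → no gain ✓; to w=11.5 gives 5697 − 106×11.5 = 4478 → no gain ✓.
Average (own payoff 5697 − 271×11.5 = 2580.5): to w=0 gives 2696 → profitable ✗; to w=17.1 gives 8789 − 271×17.1 = 4154.9 → profitable ✗.
Lemon (own payoff 2696): to w=11.5 gives 5697 − 402×11.5 = 1074 → no gain ✓; to w=17.1 gives 8789 − 402×17.1 = 1914.8 → no gain ✓.
4 of the 6 constraints hold; not an equilibrium.

4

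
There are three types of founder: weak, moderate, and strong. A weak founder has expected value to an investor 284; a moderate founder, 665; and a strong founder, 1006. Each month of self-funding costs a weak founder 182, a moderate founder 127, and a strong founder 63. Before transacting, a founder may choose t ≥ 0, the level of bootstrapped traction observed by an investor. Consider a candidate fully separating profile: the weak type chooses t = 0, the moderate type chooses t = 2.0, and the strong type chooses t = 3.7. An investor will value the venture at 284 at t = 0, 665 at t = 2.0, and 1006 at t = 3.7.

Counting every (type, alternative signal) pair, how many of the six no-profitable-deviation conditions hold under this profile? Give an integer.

Weak (own payoff 284): to t=2.0 gives 665 − 182×2.0 = 301 → profitable ✗; to t=3.7 gives 1006 − 182×3.7 = 332.6 → profitable ✗.
Strong (own payoff 1006 − 63×3.7 = 772.9): to t=0 gives 284 → no gain ✓; to t=2.0 gives 665 − 63×2.0 = 539 → no gain ✓.
Moderate (own payoff 665 − 127×2.0 = 411): to t=0 gives 284 → no gain ✓; to t=3.7 gives 1006 − 127×3.7 = 536.1 → profitable ✗.
3 of the 6 constraints hold; not an equilibrium.

3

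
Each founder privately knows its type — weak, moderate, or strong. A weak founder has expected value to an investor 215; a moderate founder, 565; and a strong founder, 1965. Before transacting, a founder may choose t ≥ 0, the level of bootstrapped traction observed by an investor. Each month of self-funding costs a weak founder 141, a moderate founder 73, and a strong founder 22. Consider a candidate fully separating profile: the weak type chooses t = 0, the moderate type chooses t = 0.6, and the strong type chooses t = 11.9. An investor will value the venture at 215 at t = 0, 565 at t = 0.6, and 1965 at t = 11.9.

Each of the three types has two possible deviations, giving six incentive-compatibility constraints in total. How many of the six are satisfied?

3

Moderate (own payoff 565 − 73×0.6 = 521.2): to t=0 gives 215 → no gain ✓; to t=11.9 gives 1965 − 73×11.9 = 1096.3 → profitable ✗.
Weak (own payoff 215): to t=0.6 gives 565 − 141×0.6 = 480.4 → profitable ✗; to t=11.9 gives 1965 − 141×11.9 = 287.1 → profitable ✗.
Strong (own payoff 1965 − 22×11.9 = 1703.2): to t=0 gives 215 → no gain ✓; to t=0.6 gives 565 − 22×0.6 = 551.8 → no gain ✓.
3 of the 6 constraints hold; not an equilibrium.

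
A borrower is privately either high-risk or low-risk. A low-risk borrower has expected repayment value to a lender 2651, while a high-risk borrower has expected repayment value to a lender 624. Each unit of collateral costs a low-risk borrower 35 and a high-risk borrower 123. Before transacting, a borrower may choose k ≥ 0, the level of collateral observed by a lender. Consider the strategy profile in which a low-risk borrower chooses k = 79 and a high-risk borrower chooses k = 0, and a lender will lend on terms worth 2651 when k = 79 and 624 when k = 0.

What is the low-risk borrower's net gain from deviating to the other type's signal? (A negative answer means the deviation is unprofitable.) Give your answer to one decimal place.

738.0

Playing k = 79 the low-risk borrower receives 2651 − 35 × 79 = -114.
Deviating to k = 0 yields 624 instead.
Gain from deviating: 624 − (-114) = 738.0.
The gain is positive, so the low-risk type's incentive-compatibility constraint is violated — this profile is not a separating equilibrium.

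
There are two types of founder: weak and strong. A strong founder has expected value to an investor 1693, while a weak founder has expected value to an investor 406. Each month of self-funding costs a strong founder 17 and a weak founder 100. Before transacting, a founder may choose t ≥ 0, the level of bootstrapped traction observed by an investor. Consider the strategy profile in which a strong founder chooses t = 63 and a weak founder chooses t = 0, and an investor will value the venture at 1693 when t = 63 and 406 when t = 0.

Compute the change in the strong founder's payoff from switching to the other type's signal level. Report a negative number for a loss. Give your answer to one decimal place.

-216.0

Playing t = 63 the strong founder receives 1693 − 17 × 63 = 622.
Deviating to t = 0 yields 406 instead.
Gain from deviating: 406 − 622 = -216.0.
The gain is negative, so the strong type's incentive-compatibility constraint is satisfied.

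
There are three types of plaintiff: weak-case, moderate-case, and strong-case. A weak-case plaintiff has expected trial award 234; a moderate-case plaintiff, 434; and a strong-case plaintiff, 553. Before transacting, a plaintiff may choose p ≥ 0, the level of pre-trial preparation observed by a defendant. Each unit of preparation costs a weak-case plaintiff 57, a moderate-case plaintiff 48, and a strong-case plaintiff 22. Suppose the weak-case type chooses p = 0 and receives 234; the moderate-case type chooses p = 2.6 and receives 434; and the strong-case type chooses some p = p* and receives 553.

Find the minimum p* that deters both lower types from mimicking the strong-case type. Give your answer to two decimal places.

Moderate-case type (on-path payoff 434 − 48×2.6 = 309.2) won't mimic when 309.2 ≥ 553 − 48·p*, i.e. p* ≥ 5.08.
Weak-case type (on-path payoff 234) won't mimic when 234 ≥ 553 − 57·p*, i.e. p* ≥ 5.60.
Both must hold, so p* = max(5.60, 5.08) = 5.60. The weak-case type's constraint binds.

5.60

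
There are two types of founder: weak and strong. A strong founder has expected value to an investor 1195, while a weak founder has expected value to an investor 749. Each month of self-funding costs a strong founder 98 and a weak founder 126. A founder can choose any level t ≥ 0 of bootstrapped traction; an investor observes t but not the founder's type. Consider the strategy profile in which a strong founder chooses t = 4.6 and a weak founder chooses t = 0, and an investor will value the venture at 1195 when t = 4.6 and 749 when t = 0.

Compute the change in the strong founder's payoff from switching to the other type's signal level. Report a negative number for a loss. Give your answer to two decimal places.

4.80

Playing t = 4.6 the strong founder receives 1195 − 98 × 4.6 = 744.2.
Deviating to t = 0 yields 749 instead.
Gain from deviating: 749 − 744.2 = 4.80.
The gain is positive, so the strong type's incentive-compatibility constraint is violated — this profile is not a separating equilibrium.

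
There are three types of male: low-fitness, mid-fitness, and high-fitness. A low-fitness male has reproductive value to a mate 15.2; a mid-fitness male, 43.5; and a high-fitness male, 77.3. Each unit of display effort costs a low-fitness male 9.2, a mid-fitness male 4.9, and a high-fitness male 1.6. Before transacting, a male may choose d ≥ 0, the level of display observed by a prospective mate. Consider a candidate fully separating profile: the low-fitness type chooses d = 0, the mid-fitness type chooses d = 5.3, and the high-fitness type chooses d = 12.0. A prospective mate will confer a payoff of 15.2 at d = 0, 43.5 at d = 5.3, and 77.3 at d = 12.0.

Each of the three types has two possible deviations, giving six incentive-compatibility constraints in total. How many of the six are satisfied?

Mid-fitness (own payoff 43.5 − 4.9×5.3 = 17.53): to d=0 gives 15.2 → no gain ✓; to d=12.0 gives 77.3 − 4.9×12.0 = 18.5 → profitable ✗.
High-fitness (own payoff 77.3 − 1.6×12.0 = 58.1): to d=0 gives 15.2 → no gain ✓; to d=5.3 gives 43.5 − 1.6×5.3 = 35.02 → no gain ✓.
Low-fitness (own payoff 15.2): to d=5.3 gives 43.5 − 9.2×5.3 = -5.26 → no gain ✓; to d=12.0 gives 77.3 − 9.2×12.0 = -33.1 → no gain ✓.
5 of the 6 constraints hold; not an equilibrium.

5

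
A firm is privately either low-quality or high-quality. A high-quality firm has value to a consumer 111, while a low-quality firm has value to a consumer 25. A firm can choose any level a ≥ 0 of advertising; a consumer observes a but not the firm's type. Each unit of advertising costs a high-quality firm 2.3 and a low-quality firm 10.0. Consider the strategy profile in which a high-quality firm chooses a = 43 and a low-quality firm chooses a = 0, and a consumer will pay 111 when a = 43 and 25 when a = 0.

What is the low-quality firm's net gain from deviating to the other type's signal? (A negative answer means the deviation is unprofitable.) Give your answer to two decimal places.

Playing a = 0 the low-quality firm receives 25.
Deviating to a = 43 brings payment 111 at cost 10.0 × 43 = 430, netting -319.
Gain from deviating: -319 − 25 = -344.00.
The gain is negative, so the low-quality type's incentive-compatibility constraint is satisfied.

-344.00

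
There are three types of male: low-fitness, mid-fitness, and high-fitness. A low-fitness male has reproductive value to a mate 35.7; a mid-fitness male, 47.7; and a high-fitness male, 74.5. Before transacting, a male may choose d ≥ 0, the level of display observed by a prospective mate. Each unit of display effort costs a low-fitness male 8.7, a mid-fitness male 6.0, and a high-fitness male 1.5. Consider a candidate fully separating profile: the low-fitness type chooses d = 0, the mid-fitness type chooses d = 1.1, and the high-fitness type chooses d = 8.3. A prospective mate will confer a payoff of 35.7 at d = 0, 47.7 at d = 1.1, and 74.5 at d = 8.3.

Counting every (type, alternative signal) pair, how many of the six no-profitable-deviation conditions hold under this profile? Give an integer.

5

Low-fitness (own payoff 35.7): to d=1.1 gives 47.7 − 8.7×1.1 = 38.13 → profitable ✗; to d=8.3 gives 74.5 − 8.7×8.3 = 2.29 → no gain ✓.
High-fitness (own payoff 74.5 − 1.5×8.3 = 62.05): to d=0 gives 35.7 → no gain ✓; to d=1.1 gives 47.7 − 1.5×1.1 = 46.05 → no gain ✓.
Mid-fitness (own payoff 47.7 − 6.0×1.1 = 41.1): to d=0 gives 35.7 → no gain ✓; to d=8.3 gives 74.5 − 6.0×8.3 = 24.7 → no gain ✓.
5 of the 6 constraints hold; not an equilibrium.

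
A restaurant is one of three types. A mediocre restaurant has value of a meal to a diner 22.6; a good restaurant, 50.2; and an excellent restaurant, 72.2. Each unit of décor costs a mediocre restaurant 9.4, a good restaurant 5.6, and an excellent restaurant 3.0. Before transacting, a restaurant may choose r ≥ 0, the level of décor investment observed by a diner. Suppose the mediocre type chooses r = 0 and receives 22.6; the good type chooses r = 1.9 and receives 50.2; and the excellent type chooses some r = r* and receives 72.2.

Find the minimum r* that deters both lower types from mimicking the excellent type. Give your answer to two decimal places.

5.83

Good type (on-path payoff 50.2 − 5.6×1.9 = 39.56) won't mimic when 39.56 ≥ 72.2 − 5.6·r*, i.e. r* ≥ 5.83.
Mediocre type (on-path payoff 22.6) won't mimic when 22.6 ≥ 72.2 − 9.4·r*, i.e. r* ≥ 5.28.
Both must hold, so r* = max(5.28, 5.83) = 5.83. The good type's constraint binds.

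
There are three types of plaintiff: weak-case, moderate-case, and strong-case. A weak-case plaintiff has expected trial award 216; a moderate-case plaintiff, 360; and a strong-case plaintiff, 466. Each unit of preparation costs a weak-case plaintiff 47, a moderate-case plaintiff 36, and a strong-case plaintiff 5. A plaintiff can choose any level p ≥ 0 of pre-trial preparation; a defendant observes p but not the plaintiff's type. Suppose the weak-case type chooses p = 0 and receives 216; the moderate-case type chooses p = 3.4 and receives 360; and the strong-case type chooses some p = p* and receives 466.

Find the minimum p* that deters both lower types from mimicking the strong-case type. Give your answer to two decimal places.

6.34

Moderate-case type (on-path payoff 360 − 36×3.4 = 237.6) won't mimic when 237.6 ≥ 466 − 36·p*, i.e. p* ≥ 6.34.
Weak-case type (on-path payoff 216) won't mimic when 216 ≥ 466 − 47·p*, i.e. p* ≥ 5.32.
Both must hold, so p* = max(5.32, 6.34) = 6.34. The moderate-case type's constraint binds.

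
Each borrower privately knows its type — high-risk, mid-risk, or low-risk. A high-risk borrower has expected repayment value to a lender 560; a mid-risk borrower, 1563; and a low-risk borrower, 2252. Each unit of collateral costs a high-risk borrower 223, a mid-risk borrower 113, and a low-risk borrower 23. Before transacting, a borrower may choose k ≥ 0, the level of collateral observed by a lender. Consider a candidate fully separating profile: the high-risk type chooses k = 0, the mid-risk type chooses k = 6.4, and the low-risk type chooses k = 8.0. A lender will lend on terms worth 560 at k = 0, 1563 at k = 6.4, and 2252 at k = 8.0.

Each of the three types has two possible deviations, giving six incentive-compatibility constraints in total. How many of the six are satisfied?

5

High-risk (own payoff 560): to k=6.4 gives 1563 − 223×6.4 = 135.8 → no gain ✓; to k=8.0 gives 2252 − 223×8.0 = 468 → no gain ✓.
Low-risk (own payoff 2252 − 23×8.0 = 2068): to k=0 gives 560 → no gain ✓; to k=6.4 gives 1563 − 23×6.4 = 1415.8 → no gain ✓.
Mid-risk (own payoff 1563 − 113×6.4 = 839.8): to k=0 gives 560 → no gain ✓; to k=8.0 gives 2252 − 113×8.0 = 1348 → profitable ✗.
5 of the 6 constraints hold; not an equilibrium.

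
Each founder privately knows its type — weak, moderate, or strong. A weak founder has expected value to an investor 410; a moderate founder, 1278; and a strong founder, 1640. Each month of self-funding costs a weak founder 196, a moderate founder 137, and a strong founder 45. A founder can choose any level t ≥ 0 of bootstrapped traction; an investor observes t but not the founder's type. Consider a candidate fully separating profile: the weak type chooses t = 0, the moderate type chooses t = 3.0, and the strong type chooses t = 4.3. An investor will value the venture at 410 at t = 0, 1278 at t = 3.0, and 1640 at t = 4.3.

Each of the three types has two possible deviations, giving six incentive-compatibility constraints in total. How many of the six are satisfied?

Strong (own payoff 1640 − 45×4.3 = 1446.5): to t=0 gives 410 → no gain ✓; to t=3.0 gives 1278 − 45×3.0 = 1143 → no gain ✓.
Weak (own payoff 410): to t=3.0 gives 1278 − 196×3.0 = 690 → profitable ✗; to t=4.3 gives 1640 − 196×4.3 = 797.2 → profitable ✗.
Moderate (own payoff 1278 − 137×3.0 = 867): to t=0 gives 410 → no gain ✓; to t=4.3 gives 1640 − 137×4.3 = 1050.9 → profitable ✗.
3 of the 6 constraints hold; not an equilibrium.

3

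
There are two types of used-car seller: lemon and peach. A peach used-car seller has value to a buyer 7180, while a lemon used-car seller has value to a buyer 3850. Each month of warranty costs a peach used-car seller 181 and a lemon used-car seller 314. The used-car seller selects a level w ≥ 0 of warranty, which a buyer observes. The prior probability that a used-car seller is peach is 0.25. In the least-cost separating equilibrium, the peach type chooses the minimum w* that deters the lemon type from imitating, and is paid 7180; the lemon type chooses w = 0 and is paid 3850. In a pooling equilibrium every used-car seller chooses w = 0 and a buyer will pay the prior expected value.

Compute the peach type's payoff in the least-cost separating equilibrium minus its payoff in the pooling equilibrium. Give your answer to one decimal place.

578.0

Least-cost separating signal: w* solves 3850 = 7180 − 314·w*, so w* = (7180 − 3850)/314 ≈ 10.6051.
Peach type's separating payoff: 7180 − 181 × w* = 7180 − 181 × (7180 − 3850)/314 = 7180 − 602730/314 ≈ 5260.478.
Pooling payoff: 0.25 × 7180 + 0.75 × 3850 = 4682.5.
Difference: 5260.478 − 4682.5 = 577.978, i.e. 578.0 to one decimal place.
The peach type prefers to separate.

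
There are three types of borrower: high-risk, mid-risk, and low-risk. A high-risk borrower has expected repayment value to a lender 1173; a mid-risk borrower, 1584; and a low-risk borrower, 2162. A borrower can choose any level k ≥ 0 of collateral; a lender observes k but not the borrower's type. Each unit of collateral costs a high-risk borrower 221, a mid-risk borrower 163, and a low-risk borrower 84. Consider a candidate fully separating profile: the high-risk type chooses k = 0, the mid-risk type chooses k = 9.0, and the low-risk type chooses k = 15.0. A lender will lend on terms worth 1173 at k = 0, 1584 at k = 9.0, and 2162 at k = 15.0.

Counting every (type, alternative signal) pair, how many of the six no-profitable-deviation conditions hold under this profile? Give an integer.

High-risk (own payoff 1173): to k=9.0 gives 1584 − 221×9.0 = -405 → no gain ✓; to k=15.0 gives 2162 − 221×15.0 = -1153 → no gain ✓.
Mid-risk (own payoff 1584 − 163×9.0 = 117): to k=0 gives 1173 → profitable ✗; to k=15.0 gives 2162 − 163×15.0 = -283 → no gain ✓.
Low-risk (own payoff 2162 − 84×15.0 = 902): to k=0 gives 1173 → profitable ✗; to k=9.0 gives 1584 − 84×9.0 = 828 → no gain ✓.
4 of the 6 constraints hold; not an equilibrium.

4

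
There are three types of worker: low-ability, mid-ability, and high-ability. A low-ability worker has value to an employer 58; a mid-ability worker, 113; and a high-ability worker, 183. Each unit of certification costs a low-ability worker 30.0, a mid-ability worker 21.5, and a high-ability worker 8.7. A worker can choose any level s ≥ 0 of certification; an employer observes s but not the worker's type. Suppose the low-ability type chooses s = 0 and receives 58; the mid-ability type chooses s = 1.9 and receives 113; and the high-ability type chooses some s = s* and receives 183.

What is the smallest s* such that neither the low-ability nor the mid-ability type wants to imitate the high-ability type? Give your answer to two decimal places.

5.16

Mid-ability type (on-path payoff 113 − 21.5×1.9 = 72.15) won't mimic when 72.15 ≥ 183 − 21.5·s*, i.e. s* ≥ 5.16.
Low-ability type (on-path payoff 58) won't mimic when 58 ≥ 183 − 30.0·s*, i.e. s* ≥ 4.17.
Both must hold, so s* = max(4.17, 5.16) = 5.16. The mid-ability type's constraint binds.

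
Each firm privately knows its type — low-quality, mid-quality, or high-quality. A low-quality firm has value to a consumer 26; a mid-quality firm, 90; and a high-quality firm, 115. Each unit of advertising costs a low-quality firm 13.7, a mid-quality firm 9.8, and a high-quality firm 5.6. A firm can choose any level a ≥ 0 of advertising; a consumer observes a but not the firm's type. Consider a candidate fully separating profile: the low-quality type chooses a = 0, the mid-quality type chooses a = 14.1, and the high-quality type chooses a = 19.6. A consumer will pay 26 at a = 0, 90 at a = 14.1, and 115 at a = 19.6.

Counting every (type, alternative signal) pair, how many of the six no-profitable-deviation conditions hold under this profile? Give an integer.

High-quality (own payoff 115 − 5.6×19.6 = 5.24): to a=0 gives 26 → profitable ✗; to a=14.1 gives 90 − 5.6×14.1 = 11.04 → profitable ✗.
Low-quality (own payoff 26): to a=14.1 gives 90 − 13.7×14.1 = -103.17 → no gain ✓; to a=19.6 gives 115 − 13.7×19.6 = -153.52 → no gain ✓.
Mid-quality (own payoff 90 − 9.8×14.1 = -48.18): to a=0 gives 26 → profitable ✗; to a=19.6 gives 115 − 9.8×19.6 = -77.08 → no gain ✓.
3 of the 6 constraints hold; not an equilibrium.

3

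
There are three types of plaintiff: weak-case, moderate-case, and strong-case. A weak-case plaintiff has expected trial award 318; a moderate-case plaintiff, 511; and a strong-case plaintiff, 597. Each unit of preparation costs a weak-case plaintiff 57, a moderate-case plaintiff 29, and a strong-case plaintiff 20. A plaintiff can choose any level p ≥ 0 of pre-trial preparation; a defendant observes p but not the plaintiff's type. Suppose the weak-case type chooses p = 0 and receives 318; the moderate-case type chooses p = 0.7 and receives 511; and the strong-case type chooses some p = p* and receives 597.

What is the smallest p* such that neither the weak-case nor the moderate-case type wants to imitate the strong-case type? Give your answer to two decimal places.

Weak-case type (on-path payoff 318) won't mimic when 318 ≥ 597 − 57·p*, i.e. p* ≥ 4.89.
Moderate-case type (on-path payoff 511 − 29×0.7 = 490.7) won't mimic when 490.7 ≥ 597 − 29·p*, i.e. p* ≥ 3.67.
Both must hold, so p* = max(4.89, 3.67) = 4.89. The weak-case type's constraint binds.

4.89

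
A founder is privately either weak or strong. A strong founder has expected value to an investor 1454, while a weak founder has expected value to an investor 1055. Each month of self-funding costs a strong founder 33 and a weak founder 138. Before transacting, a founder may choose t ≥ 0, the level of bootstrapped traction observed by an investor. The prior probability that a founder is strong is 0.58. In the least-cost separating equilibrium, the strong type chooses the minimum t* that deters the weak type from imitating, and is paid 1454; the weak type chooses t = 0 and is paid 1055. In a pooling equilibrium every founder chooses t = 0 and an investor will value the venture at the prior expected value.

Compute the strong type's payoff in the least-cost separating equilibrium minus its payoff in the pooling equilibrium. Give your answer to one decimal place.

Least-cost separating signal: t* solves 1055 = 1454 − 138·t*, so t* = (1454 − 1055)/138 ≈ 2.8913.
Strong type's separating payoff: 1454 − 33 × t* = 1454 − 33 × (1454 − 1055)/138 = 1454 − 13167/138 ≈ 1358.587.
Pooling payoff: 0.58 × 1454 + 0.42 × 1055 = 1286.42.
Difference: 1358.587 − 1286.42 = 72.167, i.e. 72.2 to one decimal place.
The strong type prefers to separate.

72.2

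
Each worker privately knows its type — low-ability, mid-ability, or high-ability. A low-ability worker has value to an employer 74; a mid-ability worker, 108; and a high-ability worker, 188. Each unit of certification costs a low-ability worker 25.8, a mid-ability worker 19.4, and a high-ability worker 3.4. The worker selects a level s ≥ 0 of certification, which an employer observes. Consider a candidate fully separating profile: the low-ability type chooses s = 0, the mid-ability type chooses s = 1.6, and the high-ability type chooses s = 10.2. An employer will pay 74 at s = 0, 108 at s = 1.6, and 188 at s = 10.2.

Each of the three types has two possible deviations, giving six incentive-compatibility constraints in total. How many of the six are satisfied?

6

Mid-ability (own payoff 108 − 19.4×1.6 = 76.96): to s=0 gives 74 → no gain ✓; to s=10.2 gives 188 − 19.4×10.2 = -9.88 → no gain ✓.
High-ability (own payoff 188 − 3.4×10.2 = 153.32): to s=0 gives 74 → no gain ✓; to s=1.6 gives 108 − 3.4×1.6 = 102.56 → no gain ✓.
Low-ability (own payoff 74): to s=1.6 gives 108 − 25.8×1.6 = 66.72 → no gain ✓; to s=10.2 gives 188 − 25.8×10.2 = -75.16 → no gain ✓.
6 of the 6 constraints hold; this profile is a separating equilibrium.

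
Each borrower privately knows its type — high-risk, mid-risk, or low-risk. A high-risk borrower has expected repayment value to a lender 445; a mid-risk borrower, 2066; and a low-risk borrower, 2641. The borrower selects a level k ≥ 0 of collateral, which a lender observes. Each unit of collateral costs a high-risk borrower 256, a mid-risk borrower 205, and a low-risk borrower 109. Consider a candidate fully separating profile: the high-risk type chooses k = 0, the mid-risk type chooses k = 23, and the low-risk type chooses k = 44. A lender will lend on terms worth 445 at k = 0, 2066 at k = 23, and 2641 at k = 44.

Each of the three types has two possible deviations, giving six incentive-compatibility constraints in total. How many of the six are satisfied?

3

Mid-risk (own payoff 2066 − 205×23 = -2649): to k=0 gives 445 → profitable ✗; to k=44 gives 2641 − 205×44 = -6379 → no gain ✓.
High-risk (own payoff 445): to k=23 gives 2066 − 256×23 = -3822 → no gain ✓; to k=44 gives 2641 − 256×44 = -8623 → no gain ✓.
Low-risk (own payoff 2641 − 109×44 = -2155): to k=0 gives 445 → profitable ✗; to k=23 gives 2066 − 109×23 = -441 → profitable ✗.
3 of the 6 constraints hold; not an equilibrium.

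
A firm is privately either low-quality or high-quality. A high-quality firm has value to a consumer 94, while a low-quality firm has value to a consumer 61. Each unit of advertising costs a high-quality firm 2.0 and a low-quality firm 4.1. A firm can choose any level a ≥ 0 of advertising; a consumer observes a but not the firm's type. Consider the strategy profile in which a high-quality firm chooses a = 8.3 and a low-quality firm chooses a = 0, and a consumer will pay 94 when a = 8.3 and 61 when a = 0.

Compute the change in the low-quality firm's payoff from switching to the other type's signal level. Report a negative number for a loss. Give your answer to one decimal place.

-1.0

Playing a = 0 the low-quality firm receives 61.
Deviating to a = 8.3 brings payment 94 at cost 4.1 × 8.3 = 34.03, netting 59.97.
Gain from deviating: 59.97 − 61 = -1.03, i.e. -1.0 to one decimal place.
The gain is negative, so the low-quality type's incentive-compatibility constraint is satisfied.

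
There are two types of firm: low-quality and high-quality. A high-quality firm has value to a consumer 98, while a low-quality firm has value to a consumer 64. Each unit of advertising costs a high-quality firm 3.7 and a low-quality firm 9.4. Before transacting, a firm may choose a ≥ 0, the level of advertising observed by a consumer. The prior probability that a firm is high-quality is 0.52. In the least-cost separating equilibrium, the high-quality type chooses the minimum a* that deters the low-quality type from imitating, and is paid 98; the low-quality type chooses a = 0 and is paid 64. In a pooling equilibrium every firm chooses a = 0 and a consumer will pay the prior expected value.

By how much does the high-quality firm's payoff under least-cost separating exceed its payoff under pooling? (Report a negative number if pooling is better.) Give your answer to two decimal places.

Least-cost separating signal: a* solves 64 = 98 − 9.4·a*, so a* = (98 − 64)/9.4 ≈ 3.6170.
High-quality type's separating payoff: 98 − 3.7 × a* = 98 − 3.7 × (98 − 64)/9.4 = 98 − 125.8/9.4 ≈ 84.6170.
Pooling payoff: 0.52 × 98 + 0.48 × 64 = 81.68.
Difference: 84.6170 − 81.68 = 2.937, i.e. 2.94 to two decimal places.
The high-quality type prefers to separate.

2.94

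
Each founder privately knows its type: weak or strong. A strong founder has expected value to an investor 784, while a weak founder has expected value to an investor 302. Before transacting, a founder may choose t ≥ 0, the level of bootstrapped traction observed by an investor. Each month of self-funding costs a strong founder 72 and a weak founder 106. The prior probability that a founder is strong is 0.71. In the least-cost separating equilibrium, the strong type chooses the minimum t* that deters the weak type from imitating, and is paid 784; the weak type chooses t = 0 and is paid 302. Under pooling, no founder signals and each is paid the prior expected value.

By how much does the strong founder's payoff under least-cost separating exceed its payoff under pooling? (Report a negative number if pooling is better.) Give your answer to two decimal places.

-187.62

Least-cost separating signal: t* solves 302 = 784 − 106·t*, so t* = (784 − 302)/106 ≈ 4.5472.
Strong type's separating payoff: 784 − 72 × t* = 784 − 72 × (784 − 302)/106 = 784 − 34704/106 ≈ 456.6038.
Pooling payoff: 0.71 × 784 + 0.29 × 302 = 644.22.
Difference: 456.6038 − 644.22 = -187.6162, i.e. -187.62 to two decimal places.
The strong type would prefer the pooling outcome.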